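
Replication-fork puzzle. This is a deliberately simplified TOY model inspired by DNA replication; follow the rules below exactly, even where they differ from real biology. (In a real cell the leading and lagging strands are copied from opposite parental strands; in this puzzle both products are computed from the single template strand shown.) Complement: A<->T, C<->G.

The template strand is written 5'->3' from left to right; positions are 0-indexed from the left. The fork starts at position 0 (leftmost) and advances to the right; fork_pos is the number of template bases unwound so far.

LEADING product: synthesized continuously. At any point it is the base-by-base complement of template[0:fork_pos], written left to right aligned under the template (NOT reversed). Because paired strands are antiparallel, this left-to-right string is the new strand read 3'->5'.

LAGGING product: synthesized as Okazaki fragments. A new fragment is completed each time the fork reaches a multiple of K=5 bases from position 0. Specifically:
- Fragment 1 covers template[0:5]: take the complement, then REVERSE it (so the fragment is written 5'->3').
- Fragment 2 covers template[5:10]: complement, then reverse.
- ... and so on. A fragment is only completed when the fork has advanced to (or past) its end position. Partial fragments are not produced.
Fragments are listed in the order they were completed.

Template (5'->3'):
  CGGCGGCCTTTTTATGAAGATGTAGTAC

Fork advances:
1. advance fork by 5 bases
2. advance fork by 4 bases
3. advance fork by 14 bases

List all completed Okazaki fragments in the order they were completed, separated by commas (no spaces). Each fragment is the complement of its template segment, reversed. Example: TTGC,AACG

Answer: CGCCG,AAGGC,ATAAA,TCTTC

Derivation:
Step 1: advance 5 -> fork_pos = 0 + 5 = 5. Reached multiple(s) of 5: 5 -> fragment 1 completed (1 total).
Step 2: advance 4 -> fork_pos = 5 + 4 = 9. Next multiple of 5 is 10 (not reached); still 1 fragment(s).
Step 3: advance 14 -> fork_pos = 9 + 14 = 23. Reached multiple(s) of 5: 10, 15, 20 -> fragments 2-4 completed (4 total).
Final fork_pos = 23, so 4 fragment(s) are complete. Build each: template segment -> complement -> reverse.
Fragment 1: template[0:5] = CGGCG -> complement GCCGC -> reversed CGCCG
Fragment 2: template[5:10] = GCCTT -> complement CGGAA -> reversed AAGGC
Fragment 3: template[10:15] = TTTAT -> complement AAATA -> reversed ATAAA
Fragment 4: template[15:20] = GAAGA -> complement CTTCT -> reversed TCTTC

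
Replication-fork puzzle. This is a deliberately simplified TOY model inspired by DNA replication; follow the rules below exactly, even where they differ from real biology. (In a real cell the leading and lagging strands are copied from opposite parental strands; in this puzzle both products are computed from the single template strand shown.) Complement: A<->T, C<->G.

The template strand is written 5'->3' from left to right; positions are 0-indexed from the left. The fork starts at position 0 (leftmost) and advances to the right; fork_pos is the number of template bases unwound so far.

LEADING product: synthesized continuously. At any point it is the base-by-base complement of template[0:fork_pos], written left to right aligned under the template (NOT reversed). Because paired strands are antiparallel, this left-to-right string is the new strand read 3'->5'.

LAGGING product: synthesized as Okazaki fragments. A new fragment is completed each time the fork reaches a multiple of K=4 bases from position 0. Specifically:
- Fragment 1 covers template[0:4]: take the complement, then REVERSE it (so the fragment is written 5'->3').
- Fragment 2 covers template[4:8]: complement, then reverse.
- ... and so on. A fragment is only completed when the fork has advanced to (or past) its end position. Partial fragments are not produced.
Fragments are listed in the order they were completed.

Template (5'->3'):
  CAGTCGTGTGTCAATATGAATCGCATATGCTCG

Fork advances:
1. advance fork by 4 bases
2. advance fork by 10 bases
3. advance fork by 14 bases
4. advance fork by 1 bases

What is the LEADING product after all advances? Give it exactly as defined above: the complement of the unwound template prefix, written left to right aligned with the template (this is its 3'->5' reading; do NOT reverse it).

Answer: GTCAGCACACAGTTATACTTAGCGTATAC

Derivation:
Step 1: advance 4 -> fork_pos = 0 + 4 = 4.
Step 2: advance 10 -> fork_pos = 4 + 10 = 14.
Step 3: advance 14 -> fork_pos = 14 + 14 = 28.
Step 4: advance 1 -> fork_pos = 28 + 1 = 29.
Unwound prefix: template[0:29] = CAGTCGTGTGTCAATATGAATCGCATATG
Complement it base by base (A<->T, C<->G), keeping left-to-right order:
  [0:5] CAGTC -> GTCAG
  [5:10] GTGTG -> CACAC
  [10:15] TCAAT -> AGTTA
  [15:20] ATGAA -> TACTT
  [20:25] TCGCA -> AGCGT
  [25:29] TATG -> ATAC
Concatenate: GTCAGCACACAGTTATACTTAGCGTATAC (length 29; written aligned with the template, i.e. 3'->5').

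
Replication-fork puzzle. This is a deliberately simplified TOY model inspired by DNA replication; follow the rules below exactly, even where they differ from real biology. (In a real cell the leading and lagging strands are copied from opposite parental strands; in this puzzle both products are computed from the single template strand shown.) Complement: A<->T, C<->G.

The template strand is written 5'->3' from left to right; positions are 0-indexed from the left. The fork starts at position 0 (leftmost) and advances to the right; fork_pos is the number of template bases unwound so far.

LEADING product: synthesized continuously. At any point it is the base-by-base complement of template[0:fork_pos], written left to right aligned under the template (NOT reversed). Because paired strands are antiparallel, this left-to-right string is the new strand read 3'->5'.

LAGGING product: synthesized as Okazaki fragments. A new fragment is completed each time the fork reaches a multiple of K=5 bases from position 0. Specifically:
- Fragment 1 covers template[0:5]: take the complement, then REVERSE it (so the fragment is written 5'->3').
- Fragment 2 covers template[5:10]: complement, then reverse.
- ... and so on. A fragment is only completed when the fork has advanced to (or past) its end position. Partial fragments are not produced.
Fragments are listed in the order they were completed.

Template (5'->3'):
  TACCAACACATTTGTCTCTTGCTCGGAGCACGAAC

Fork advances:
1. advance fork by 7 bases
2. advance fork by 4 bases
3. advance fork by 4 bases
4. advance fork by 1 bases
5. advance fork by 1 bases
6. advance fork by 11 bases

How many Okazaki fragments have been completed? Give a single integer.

Step 1: advance 7 -> fork_pos = 0 + 7 = 7. Reached multiple(s) of 5: 5 -> fragment 1 completed (1 total).
Step 2: advance 4 -> fork_pos = 7 + 4 = 11. Reached multiple(s) of 5: 10 -> fragment 2 completed (2 total).
Step 3: advance 4 -> fork_pos = 11 + 4 = 15. Reached multiple(s) of 5: 15 -> fragment 3 completed (3 total).
Step 4: advance 1 -> fork_pos = 15 + 1 = 16. Next multiple of 5 is 20 (not reached); still 3 fragment(s).
Step 5: advance 1 -> fork_pos = 16 + 1 = 17. Next multiple of 5 is 20 (not reached); still 3 fragment(s).
Step 6: advance 11 -> fork_pos = 17 + 11 = 28. Reached multiple(s) of 5: 20, 25 -> fragments 4-5 completed (5 total).
Check: final fork_pos = 28; the multiples of 5 that are <= 28 are 5..25 -> 28 // 5 = 5 completed fragment(s).

Answer: 5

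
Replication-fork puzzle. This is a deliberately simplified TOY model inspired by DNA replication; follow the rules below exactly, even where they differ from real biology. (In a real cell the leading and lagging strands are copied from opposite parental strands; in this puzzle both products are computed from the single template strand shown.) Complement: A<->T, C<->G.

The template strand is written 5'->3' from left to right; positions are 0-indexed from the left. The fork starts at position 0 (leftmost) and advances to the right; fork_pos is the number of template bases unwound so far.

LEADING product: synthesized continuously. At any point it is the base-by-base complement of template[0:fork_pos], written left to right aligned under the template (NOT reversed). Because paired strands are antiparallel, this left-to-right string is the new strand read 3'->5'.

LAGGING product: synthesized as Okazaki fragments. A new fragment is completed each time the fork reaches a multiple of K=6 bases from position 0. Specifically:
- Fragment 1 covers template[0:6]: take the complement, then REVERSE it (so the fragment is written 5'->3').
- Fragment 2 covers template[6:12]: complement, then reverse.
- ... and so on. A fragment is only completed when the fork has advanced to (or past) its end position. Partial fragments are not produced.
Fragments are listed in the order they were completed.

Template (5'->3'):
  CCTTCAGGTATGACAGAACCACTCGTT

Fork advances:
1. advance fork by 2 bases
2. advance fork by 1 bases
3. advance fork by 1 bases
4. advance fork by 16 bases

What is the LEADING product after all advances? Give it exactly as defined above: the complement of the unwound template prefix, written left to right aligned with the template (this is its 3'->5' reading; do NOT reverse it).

Answer: GGAAGTCCATACTGTCTTGG

Derivation:
Step 1: advance 2 -> fork_pos = 0 + 2 = 2.
Step 2: advance 1 -> fork_pos = 2 + 1 = 3.
Step 3: advance 1 -> fork_pos = 3 + 1 = 4.
Step 4: advance 16 -> fork_pos = 4 + 16 = 20.
Unwound prefix: template[0:20] = CCTTCAGGTATGACAGAACC
Complement it base by base (A<->T, C<->G), keeping left-to-right order:
  [0:5] CCTTC -> GGAAG
  [5:10] AGGTA -> TCCAT
  [10:15] TGACA -> ACTGT
  [15:20] GAACC -> CTTGG
Concatenate: GGAAGTCCATACTGTCTTGG (length 20; written aligned with the template, i.e. 3'->5').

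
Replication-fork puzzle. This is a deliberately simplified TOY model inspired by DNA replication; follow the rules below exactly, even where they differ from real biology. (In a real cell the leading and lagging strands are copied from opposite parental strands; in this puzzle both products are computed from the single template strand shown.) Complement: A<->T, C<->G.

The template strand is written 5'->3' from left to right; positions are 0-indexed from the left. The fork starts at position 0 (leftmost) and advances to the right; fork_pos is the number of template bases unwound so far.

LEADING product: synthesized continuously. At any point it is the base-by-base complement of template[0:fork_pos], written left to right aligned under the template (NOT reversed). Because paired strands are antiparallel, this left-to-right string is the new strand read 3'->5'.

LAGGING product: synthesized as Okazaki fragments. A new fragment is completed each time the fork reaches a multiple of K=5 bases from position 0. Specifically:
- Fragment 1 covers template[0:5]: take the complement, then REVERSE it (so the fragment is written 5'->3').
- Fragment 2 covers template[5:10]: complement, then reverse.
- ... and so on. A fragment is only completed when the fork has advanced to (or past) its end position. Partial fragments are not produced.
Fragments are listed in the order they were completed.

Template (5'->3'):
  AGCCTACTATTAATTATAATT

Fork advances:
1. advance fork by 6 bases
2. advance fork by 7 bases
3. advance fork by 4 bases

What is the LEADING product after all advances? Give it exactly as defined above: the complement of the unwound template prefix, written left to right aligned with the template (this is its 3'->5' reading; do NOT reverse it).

Answer: TCGGATGATAATTAATA

Derivation:
Step 1: advance 6 -> fork_pos = 0 + 6 = 6.
Step 2: advance 7 -> fork_pos = 6 + 7 = 13.
Step 3: advance 4 -> fork_pos = 13 + 4 = 17.
Unwound prefix: template[0:17] = AGCCTACTATTAATTAT
Complement it base by base (A<->T, C<->G), keeping left-to-right order:
  [0:5] AGCCT -> TCGGA
  [5:10] ACTAT -> TGATA
  [10:15] TAATT -> ATTAA
  [15:17] AT -> TA
Concatenate: TCGGATGATAATTAATA (length 17; written aligned with the template, i.e. 3'->5').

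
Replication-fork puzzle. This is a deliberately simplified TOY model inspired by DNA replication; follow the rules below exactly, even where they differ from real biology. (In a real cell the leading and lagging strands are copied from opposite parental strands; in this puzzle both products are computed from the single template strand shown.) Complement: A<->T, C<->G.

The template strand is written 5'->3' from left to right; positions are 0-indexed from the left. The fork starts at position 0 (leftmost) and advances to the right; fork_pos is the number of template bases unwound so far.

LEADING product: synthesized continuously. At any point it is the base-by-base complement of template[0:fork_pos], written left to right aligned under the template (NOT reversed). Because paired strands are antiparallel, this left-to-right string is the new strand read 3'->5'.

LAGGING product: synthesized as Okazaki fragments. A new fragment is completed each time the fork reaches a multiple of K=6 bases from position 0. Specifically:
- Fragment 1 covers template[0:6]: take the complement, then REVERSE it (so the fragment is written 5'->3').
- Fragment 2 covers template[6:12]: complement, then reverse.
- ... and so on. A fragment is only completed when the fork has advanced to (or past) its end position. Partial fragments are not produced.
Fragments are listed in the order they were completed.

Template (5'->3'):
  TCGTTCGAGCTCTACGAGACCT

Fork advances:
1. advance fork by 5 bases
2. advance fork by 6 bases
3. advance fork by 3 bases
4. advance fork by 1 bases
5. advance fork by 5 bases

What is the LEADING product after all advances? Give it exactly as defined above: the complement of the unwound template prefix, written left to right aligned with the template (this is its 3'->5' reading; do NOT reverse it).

Step 1: advance 5 -> fork_pos = 0 + 5 = 5.
Step 2: advance 6 -> fork_pos = 5 + 6 = 11.
Step 3: advance 3 -> fork_pos = 11 + 3 = 14.
Step 4: advance 1 -> fork_pos = 14 + 1 = 15.
Step 5: advance 5 -> fork_pos = 15 + 5 = 20.
Unwound prefix: template[0:20] = TCGTTCGAGCTCTACGAGAC
Complement it base by base (A<->T, C<->G), keeping left-to-right order:
  [0:5] TCGTT -> AGCAA
  [5:10] CGAGC -> GCTCG
  [10:15] TCTAC -> AGATG
  [15:20] GAGAC -> CTCTG
Concatenate: AGCAAGCTCGAGATGCTCTG (length 20; written aligned with the template, i.e. 3'->5').

Answer: AGCAAGCTCGAGATGCTCTG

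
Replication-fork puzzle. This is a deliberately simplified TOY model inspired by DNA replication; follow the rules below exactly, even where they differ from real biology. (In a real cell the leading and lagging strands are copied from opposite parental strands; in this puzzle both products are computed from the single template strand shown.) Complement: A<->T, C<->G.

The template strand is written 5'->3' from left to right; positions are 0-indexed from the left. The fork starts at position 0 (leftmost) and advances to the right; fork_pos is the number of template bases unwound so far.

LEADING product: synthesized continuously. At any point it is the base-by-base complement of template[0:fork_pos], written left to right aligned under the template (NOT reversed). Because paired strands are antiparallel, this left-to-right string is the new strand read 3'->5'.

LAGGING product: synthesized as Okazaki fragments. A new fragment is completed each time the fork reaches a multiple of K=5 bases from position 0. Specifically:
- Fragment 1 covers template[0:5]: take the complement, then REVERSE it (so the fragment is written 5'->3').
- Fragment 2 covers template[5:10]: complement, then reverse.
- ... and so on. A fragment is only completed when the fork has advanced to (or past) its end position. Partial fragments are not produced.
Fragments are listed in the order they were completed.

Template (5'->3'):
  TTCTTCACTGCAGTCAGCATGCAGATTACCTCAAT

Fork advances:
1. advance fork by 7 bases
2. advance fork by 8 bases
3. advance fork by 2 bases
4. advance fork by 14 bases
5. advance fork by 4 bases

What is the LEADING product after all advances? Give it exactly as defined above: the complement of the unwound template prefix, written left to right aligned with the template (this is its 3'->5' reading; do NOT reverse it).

Answer: AAGAAGTGACGTCAGTCGTACGTCTAATGGAGTTA

Derivation:
Step 1: advance 7 -> fork_pos = 0 + 7 = 7.
Step 2: advance 8 -> fork_pos = 7 + 8 = 15.
Step 3: advance 2 -> fork_pos = 15 + 2 = 17.
Step 4: advance 14 -> fork_pos = 17 + 14 = 31.
Step 5: advance 4 -> fork_pos = 31 + 4 = 35.
Unwound prefix: template[0:35] = TTCTTCACTGCAGTCAGCATGCAGATTACCTCAAT
Complement it base by base (A<->T, C<->G), keeping left-to-right order:
  [0:5] TTCTT -> AAGAA
  [5:10] CACTG -> GTGAC
  [10:15] CAGTC -> GTCAG
  [15:20] AGCAT -> TCGTA
  [20:25] GCAGA -> CGTCT
  [25:30] TTACC -> AATGG
  [30:35] TCAAT -> AGTTA
Concatenate: AAGAAGTGACGTCAGTCGTACGTCTAATGGAGTTA (length 35; written aligned with the template, i.e. 3'->5').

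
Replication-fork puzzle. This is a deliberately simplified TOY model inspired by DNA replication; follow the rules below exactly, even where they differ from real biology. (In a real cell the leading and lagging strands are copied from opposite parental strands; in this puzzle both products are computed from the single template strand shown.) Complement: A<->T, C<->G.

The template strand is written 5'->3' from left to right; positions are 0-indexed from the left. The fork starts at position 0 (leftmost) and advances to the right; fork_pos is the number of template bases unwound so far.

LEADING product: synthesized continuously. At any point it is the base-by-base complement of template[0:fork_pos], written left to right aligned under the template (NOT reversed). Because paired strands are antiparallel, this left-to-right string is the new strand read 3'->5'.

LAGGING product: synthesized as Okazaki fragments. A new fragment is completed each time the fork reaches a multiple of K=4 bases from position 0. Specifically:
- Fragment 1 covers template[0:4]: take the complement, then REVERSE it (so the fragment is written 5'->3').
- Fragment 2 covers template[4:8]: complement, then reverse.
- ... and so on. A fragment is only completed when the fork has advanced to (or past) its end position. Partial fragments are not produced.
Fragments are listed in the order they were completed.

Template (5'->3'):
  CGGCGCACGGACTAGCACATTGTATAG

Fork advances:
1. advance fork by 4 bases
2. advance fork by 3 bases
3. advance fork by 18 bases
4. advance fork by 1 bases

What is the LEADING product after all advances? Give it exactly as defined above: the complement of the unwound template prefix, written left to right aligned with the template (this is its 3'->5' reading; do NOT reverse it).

Step 1: advance 4 -> fork_pos = 0 + 4 = 4.
Step 2: advance 3 -> fork_pos = 4 + 3 = 7.
Step 3: advance 18 -> fork_pos = 7 + 18 = 25.
Step 4: advance 1 -> fork_pos = 25 + 1 = 26.
Unwound prefix: template[0:26] = CGGCGCACGGACTAGCACATTGTATA
Complement it base by base (A<->T, C<->G), keeping left-to-right order:
  [0:5] CGGCG -> GCCGC
  [5:10] CACGG -> GTGCC
  [10:15] ACTAG -> TGATC
  [15:20] CACAT -> GTGTA
  [20:25] TGTAT -> ACATA
  [25:26] A -> T
Concatenate: GCCGCGTGCCTGATCGTGTAACATAT (length 26; written aligned with the template, i.e. 3'->5').

Answer: GCCGCGTGCCTGATCGTGTAACATAT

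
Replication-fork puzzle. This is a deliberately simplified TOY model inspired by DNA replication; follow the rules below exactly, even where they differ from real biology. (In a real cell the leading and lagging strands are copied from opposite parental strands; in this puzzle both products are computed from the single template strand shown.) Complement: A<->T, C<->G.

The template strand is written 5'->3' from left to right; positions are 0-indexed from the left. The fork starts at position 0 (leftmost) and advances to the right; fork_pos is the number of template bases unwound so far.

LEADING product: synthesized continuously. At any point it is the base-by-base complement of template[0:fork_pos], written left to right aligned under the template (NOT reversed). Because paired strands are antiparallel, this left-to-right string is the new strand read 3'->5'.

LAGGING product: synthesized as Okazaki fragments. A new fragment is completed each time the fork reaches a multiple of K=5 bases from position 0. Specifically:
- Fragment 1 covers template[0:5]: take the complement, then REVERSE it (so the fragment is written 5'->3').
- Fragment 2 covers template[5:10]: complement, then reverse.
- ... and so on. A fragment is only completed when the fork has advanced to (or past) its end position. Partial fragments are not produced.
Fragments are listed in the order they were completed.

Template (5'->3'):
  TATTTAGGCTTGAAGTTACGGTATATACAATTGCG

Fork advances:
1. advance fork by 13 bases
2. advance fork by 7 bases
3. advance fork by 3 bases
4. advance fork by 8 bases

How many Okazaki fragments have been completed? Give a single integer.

Step 1: advance 13 -> fork_pos = 0 + 13 = 13. Reached multiple(s) of 5: 5, 10 -> fragments 1-2 completed (2 total).
Step 2: advance 7 -> fork_pos = 13 + 7 = 20. Reached multiple(s) of 5: 15, 20 -> fragments 3-4 completed (4 total).
Step 3: advance 3 -> fork_pos = 20 + 3 = 23. Next multiple of 5 is 25 (not reached); still 4 fragment(s).
Step 4: advance 8 -> fork_pos = 23 + 8 = 31. Reached multiple(s) of 5: 25, 30 -> fragments 5-6 completed (6 total).
Check: final fork_pos = 31; the multiples of 5 that are <= 31 are 5..30 -> 31 // 5 = 6 completed fragment(s).

Answer: 6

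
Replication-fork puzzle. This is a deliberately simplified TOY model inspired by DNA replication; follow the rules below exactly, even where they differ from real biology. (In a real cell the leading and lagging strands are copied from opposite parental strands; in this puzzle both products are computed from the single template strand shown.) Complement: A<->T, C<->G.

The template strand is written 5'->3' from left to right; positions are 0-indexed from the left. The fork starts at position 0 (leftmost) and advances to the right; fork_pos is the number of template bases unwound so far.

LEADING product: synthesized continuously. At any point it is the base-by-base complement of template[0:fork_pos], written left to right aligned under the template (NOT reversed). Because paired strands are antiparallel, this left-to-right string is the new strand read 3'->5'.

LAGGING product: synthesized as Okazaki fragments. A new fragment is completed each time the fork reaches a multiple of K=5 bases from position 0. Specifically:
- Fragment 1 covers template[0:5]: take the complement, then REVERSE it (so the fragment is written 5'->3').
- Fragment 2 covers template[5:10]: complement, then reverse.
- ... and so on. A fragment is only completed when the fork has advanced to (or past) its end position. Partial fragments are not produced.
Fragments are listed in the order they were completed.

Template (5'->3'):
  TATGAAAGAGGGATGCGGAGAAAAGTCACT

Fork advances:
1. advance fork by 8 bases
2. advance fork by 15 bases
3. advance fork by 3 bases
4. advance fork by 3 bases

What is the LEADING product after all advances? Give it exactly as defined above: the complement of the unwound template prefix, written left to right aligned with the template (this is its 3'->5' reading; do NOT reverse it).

Step 1: advance 8 -> fork_pos = 0 + 8 = 8.
Step 2: advance 15 -> fork_pos = 8 + 15 = 23.
Step 3: advance 3 -> fork_pos = 23 + 3 = 26.
Step 4: advance 3 -> fork_pos = 26 + 3 = 29.
Unwound prefix: template[0:29] = TATGAAAGAGGGATGCGGAGAAAAGTCAC
Complement it base by base (A<->T, C<->G), keeping left-to-right order:
  [0:5] TATGA -> ATACT
  [5:10] AAGAG -> TTCTC
  [10:15] GGATG -> CCTAC
  [15:20] CGGAG -> GCCTC
  [20:25] AAAAG -> TTTTC
  [25:29] TCAC -> AGTG
Concatenate: ATACTTTCTCCCTACGCCTCTTTTCAGTG (length 29; written aligned with the template, i.e. 3'->5').

Answer: ATACTTTCTCCCTACGCCTCTTTTCAGTG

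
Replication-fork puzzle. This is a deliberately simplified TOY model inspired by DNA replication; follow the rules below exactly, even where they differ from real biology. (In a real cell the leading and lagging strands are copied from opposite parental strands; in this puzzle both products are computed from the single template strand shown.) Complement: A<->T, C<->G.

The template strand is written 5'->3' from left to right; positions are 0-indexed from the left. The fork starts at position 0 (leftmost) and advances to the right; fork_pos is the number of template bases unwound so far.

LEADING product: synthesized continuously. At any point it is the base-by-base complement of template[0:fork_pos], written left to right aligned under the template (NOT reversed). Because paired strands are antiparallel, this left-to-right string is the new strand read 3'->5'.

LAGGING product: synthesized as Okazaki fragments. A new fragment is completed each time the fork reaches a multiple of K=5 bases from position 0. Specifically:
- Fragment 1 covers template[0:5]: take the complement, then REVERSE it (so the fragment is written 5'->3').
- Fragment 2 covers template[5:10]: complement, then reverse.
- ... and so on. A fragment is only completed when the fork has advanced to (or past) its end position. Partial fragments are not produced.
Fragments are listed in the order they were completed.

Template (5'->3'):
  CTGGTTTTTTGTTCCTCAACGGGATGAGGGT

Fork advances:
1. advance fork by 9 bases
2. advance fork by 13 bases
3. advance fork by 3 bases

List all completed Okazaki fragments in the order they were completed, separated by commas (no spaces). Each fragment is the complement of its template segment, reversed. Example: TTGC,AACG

Step 1: advance 9 -> fork_pos = 0 + 9 = 9. Reached multiple(s) of 5: 5 -> fragment 1 completed (1 total).
Step 2: advance 13 -> fork_pos = 9 + 13 = 22. Reached multiple(s) of 5: 10, 15, 20 -> fragments 2-4 completed (4 total).
Step 3: advance 3 -> fork_pos = 22 + 3 = 25. Reached multiple(s) of 5: 25 -> fragment 5 completed (5 total).
Final fork_pos = 25, so 5 fragment(s) are complete. Build each: template segment -> complement -> reverse.
Fragment 1: template[0:5] = CTGGT -> complement GACCA -> reversed ACCAG
Fragment 2: template[5:10] = TTTTT -> complement AAAAA -> reversed AAAAA
Fragment 3: template[10:15] = GTTCC -> complement CAAGG -> reversed GGAAC
Fragment 4: template[15:20] = TCAAC -> complement AGTTG -> reversed GTTGA
Fragment 5: template[20:25] = GGGAT -> complement CCCTA -> reversed ATCCC

Answer: ACCAG,AAAAA,GGAAC,GTTGA,ATCCC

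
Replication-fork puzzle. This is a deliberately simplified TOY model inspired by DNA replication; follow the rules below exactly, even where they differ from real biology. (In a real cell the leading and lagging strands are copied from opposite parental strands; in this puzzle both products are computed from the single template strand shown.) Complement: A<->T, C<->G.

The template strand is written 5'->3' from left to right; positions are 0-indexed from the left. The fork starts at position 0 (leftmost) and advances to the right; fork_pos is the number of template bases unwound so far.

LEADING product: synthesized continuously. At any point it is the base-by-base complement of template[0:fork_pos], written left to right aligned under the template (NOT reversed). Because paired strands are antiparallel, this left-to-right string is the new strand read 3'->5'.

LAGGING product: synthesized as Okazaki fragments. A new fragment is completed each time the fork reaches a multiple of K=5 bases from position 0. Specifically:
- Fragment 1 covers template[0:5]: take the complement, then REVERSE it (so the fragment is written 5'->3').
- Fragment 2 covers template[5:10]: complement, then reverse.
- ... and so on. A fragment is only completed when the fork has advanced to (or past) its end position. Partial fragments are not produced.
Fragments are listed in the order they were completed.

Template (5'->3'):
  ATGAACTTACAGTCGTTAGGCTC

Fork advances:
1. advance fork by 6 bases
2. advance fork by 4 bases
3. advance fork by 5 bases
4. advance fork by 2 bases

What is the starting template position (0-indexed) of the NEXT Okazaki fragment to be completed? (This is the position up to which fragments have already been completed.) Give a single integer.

Answer: 15

Derivation:
Step 1: advance 6 -> fork_pos = 0 + 6 = 6. Reached multiple(s) of 5: 5 -> fragment 1 completed (1 total).
Step 2: advance 4 -> fork_pos = 6 + 4 = 10. Reached multiple(s) of 5: 10 -> fragment 2 completed (2 total).
Step 3: advance 5 -> fork_pos = 10 + 5 = 15. Reached multiple(s) of 5: 15 -> fragment 3 completed (3 total).
Step 4: advance 2 -> fork_pos = 15 + 2 = 17. Next multiple of 5 is 20 (not reached); still 3 fragment(s).
3 fragment(s) completed, covering template[0:15] (3 x 5 = 15). The next fragment, fragment 4, covers template[15:20], so it starts at position 15.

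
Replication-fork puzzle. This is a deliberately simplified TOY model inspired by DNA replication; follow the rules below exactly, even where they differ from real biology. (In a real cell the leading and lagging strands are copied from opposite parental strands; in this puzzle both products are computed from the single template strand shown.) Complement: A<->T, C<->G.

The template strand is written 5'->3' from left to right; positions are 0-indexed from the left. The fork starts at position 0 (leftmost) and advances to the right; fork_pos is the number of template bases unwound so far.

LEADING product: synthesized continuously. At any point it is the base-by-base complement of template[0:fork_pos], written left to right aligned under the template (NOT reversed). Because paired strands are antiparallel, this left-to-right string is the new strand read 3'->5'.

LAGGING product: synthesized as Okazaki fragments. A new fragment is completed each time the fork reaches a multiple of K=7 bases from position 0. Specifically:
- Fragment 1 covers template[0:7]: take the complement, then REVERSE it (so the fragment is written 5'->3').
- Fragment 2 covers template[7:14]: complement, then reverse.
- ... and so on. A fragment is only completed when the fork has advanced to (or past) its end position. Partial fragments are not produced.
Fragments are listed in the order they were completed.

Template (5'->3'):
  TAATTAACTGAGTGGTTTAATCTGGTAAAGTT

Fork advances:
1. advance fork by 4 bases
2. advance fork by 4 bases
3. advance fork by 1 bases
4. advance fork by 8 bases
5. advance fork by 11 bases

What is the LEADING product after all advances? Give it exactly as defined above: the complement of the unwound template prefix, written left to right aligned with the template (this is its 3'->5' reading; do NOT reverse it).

Step 1: advance 4 -> fork_pos = 0 + 4 = 4.
Step 2: advance 4 -> fork_pos = 4 + 4 = 8.
Step 3: advance 1 -> fork_pos = 8 + 1 = 9.
Step 4: advance 8 -> fork_pos = 9 + 8 = 17.
Step 5: advance 11 -> fork_pos = 17 + 11 = 28.
Unwound prefix: template[0:28] = TAATTAACTGAGTGGTTTAATCTGGTAA
Complement it base by base (A<->T, C<->G), keeping left-to-right order:
  [0:5] TAATT -> ATTAA
  [5:10] AACTG -> TTGAC
  [10:15] AGTGG -> TCACC
  [15:20] TTTAA -> AAATT
  [20:25] TCTGG -> AGACC
  [25:28] TAA -> ATT
Concatenate: ATTAATTGACTCACCAAATTAGACCATT (length 28; written aligned with the template, i.e. 3'->5').

Answer: ATTAATTGACTCACCAAATTAGACCATT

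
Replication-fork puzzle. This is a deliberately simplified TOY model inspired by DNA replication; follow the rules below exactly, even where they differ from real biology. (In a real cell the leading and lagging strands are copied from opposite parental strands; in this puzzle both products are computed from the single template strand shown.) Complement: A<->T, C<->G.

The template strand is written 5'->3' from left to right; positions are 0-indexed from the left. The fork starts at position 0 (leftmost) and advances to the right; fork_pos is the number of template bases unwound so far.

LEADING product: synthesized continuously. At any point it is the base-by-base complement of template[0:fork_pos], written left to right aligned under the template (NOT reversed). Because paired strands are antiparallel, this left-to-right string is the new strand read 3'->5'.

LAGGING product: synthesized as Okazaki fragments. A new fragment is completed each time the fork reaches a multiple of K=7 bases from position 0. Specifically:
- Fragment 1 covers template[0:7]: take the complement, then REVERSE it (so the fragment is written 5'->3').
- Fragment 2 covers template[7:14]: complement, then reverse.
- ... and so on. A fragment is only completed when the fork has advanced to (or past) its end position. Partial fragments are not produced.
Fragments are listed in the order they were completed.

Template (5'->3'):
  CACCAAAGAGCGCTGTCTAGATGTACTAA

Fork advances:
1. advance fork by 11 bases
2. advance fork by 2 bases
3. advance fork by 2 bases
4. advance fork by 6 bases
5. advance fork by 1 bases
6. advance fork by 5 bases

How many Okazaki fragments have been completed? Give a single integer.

Step 1: advance 11 -> fork_pos = 0 + 11 = 11. Reached multiple(s) of 7: 7 -> fragment 1 completed (1 total).
Step 2: advance 2 -> fork_pos = 11 + 2 = 13. Next multiple of 7 is 14 (not reached); still 1 fragment(s).
Step 3: advance 2 -> fork_pos = 13 + 2 = 15. Reached multiple(s) of 7: 14 -> fragment 2 completed (2 total).
Step 4: advance 6 -> fork_pos = 15 + 6 = 21. Reached multiple(s) of 7: 21 -> fragment 3 completed (3 total).
Step 5: advance 1 -> fork_pos = 21 + 1 = 22. Next multiple of 7 is 28 (not reached); still 3 fragment(s).
Step 6: advance 5 -> fork_pos = 22 + 5 = 27. Next multiple of 7 is 28 (not reached); still 3 fragment(s).
Check: final fork_pos = 27; the multiples of 7 that are <= 27 are 7..21 -> 27 // 7 = 3 completed fragment(s).

Answer: 3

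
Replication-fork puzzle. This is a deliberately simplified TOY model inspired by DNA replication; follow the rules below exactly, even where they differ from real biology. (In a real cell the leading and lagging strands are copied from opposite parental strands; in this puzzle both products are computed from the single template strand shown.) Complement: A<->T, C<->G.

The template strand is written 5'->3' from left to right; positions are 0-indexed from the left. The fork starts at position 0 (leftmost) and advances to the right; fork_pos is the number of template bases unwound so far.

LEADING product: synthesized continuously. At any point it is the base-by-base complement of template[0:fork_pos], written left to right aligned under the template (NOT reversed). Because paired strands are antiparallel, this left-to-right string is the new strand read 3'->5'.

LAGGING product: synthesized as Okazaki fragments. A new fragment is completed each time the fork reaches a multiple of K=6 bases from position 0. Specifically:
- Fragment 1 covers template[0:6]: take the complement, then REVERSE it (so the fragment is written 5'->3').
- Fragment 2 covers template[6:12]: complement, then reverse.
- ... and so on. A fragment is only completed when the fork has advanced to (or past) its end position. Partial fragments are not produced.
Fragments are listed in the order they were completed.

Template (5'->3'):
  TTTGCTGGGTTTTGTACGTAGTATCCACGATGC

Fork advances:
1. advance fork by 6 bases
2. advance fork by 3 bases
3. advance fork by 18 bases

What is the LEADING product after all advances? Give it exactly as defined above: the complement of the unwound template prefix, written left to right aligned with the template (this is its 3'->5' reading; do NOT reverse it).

Step 1: advance 6 -> fork_pos = 0 + 6 = 6.
Step 2: advance 3 -> fork_pos = 6 + 3 = 9.
Step 3: advance 18 -> fork_pos = 9 + 18 = 27.
Unwound prefix: template[0:27] = TTTGCTGGGTTTTGTACGTAGTATCCA
Complement it base by base (A<->T, C<->G), keeping left-to-right order:
  [0:5] TTTGC -> AAACG
  [5:10] TGGGT -> ACCCA
  [10:15] TTTGT -> AAACA
  [15:20] ACGTA -> TGCAT
  [20:25] GTATC -> CATAG
  [25:27] CA -> GT
Concatenate: AAACGACCCAAAACATGCATCATAGGT (length 27; written aligned with the template, i.e. 3'->5').

Answer: AAACGACCCAAAACATGCATCATAGGT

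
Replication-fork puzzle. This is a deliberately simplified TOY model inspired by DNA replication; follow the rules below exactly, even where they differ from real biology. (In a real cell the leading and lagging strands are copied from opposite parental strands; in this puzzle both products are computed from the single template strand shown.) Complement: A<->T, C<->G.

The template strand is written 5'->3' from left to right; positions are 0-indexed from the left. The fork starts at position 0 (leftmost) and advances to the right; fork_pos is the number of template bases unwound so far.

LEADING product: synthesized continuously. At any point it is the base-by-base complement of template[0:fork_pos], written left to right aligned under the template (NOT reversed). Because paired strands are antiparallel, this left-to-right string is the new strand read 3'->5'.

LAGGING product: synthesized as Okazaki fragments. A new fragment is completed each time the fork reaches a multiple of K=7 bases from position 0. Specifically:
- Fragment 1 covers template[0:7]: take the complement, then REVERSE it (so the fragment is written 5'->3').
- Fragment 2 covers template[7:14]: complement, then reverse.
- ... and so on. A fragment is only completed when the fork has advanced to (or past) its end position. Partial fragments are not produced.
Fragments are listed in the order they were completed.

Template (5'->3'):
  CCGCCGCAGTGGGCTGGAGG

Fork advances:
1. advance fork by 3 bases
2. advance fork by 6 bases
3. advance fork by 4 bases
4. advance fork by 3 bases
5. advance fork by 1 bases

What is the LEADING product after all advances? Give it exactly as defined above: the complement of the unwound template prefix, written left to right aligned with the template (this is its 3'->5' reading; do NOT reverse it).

Step 1: advance 3 -> fork_pos = 0 + 3 = 3.
Step 2: advance 6 -> fork_pos = 3 + 6 = 9.
Step 3: advance 4 -> fork_pos = 9 + 4 = 13.
Step 4: advance 3 -> fork_pos = 13 + 3 = 16.
Step 5: advance 1 -> fork_pos = 16 + 1 = 17.
Unwound prefix: template[0:17] = CCGCCGCAGTGGGCTGG
Complement it base by base (A<->T, C<->G), keeping left-to-right order:
  [0:5] CCGCC -> GGCGG
  [5:10] GCAGT -> CGTCA
  [10:15] GGGCT -> CCCGA
  [15:17] GG -> CC
Concatenate: GGCGGCGTCACCCGACC (length 17; written aligned with the template, i.e. 3'->5').

Answer: GGCGGCGTCACCCGACC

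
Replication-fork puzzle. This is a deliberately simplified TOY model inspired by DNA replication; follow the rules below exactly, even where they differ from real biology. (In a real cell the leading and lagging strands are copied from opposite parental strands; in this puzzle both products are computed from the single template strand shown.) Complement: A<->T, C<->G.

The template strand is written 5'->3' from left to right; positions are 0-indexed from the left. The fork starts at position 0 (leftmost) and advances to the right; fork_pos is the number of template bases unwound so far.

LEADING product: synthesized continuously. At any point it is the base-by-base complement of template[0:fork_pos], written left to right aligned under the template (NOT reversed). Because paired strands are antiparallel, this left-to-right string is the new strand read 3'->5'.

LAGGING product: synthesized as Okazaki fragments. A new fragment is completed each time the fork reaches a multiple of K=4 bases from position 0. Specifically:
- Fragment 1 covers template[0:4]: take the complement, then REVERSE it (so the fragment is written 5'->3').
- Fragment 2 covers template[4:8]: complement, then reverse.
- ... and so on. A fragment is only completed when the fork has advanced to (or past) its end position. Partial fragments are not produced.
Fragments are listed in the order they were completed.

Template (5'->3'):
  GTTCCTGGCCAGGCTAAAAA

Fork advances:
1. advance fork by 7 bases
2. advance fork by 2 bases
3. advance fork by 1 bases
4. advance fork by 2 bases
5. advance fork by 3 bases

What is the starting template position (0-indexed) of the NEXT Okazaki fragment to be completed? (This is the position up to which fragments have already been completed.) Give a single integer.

Answer: 12

Derivation:
Step 1: advance 7 -> fork_pos = 0 + 7 = 7. Reached multiple(s) of 4: 4 -> fragment 1 completed (1 total).
Step 2: advance 2 -> fork_pos = 7 + 2 = 9. Reached multiple(s) of 4: 8 -> fragment 2 completed (2 total).
Step 3: advance 1 -> fork_pos = 9 + 1 = 10. Next multiple of 4 is 12 (not reached); still 2 fragment(s).
Step 4: advance 2 -> fork_pos = 10 + 2 = 12. Reached multiple(s) of 4: 12 -> fragment 3 completed (3 total).
Step 5: advance 3 -> fork_pos = 12 + 3 = 15. Next multiple of 4 is 16 (not reached); still 3 fragment(s).
3 fragment(s) completed, covering template[0:12] (3 x 4 = 12). The next fragment, fragment 4, covers template[12:16], so it starts at position 12.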